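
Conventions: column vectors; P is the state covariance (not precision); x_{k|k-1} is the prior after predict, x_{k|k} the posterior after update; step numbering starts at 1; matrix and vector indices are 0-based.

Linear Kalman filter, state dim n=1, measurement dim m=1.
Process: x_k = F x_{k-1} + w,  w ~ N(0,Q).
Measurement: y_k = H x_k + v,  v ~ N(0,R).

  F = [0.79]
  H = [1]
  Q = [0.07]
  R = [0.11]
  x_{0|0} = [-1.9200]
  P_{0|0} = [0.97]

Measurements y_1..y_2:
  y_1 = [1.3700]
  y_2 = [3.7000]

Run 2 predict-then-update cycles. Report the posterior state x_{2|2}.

step 1: x^-=[-1.5168]  P^-=[0.6754]  S=[0.7854]  K=[0.8599]  nu=[2.8868]  x^+=[0.9657]  P^+=[0.0946]
step 2: x^-=[0.7629]  P^-=[0.1290]  S=[0.2390]  K=[0.5398]  nu=[2.9371]  x^+=[2.3484]  P^+=[0.0594]

x_post = [2.3484]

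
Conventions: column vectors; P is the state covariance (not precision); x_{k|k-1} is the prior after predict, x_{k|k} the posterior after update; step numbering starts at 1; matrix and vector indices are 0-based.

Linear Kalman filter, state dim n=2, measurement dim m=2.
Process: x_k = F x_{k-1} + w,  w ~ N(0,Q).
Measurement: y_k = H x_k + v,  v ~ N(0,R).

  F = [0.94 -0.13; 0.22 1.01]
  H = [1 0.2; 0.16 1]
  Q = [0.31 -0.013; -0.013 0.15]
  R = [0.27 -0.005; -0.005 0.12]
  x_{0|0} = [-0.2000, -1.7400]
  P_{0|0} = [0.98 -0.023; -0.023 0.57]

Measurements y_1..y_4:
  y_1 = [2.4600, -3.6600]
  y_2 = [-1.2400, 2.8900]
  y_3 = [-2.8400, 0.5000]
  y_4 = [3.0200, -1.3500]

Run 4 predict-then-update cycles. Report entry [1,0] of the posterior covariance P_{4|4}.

P_post[1,0] = -0.0330

step 1: x^-=[0.0382, -1.8014]  P^-=[1.1912 0.0936; 0.0936 0.7687]  S=[1.5294 0.4360; 0.4360 0.9491]  K=[0.8121 -0.0735; -0.0847 0.8646]  nu=[2.7821, -1.8647]  x^+=[2.4346, -3.6492]  P^+=[0.2295 -0.0496; -0.0496 0.1121]
step 2: x^-=[2.7629, -3.1501]  P^-=[0.5269 -0.0259; -0.0259 0.2534]  S=[0.7966 0.1032; 0.1032 0.3786]  K=[0.6581 -0.0253; -0.0562 0.6737]  nu=[-3.3729, 5.5980]  x^+=[0.4017, 0.8110]  P^+=[0.1850 -0.0359; -0.0359 0.0869]
step 3: x^-=[0.2721, 0.9075]  P^-=[0.4837 -0.0192; -0.0192 0.2316]  S=[0.7553 0.0989; 0.0989 0.3578]  K=[0.6371 -0.0135; -0.0495 0.6523]  nu=[-3.2936, -0.4511]  x^+=[-1.8202, 0.7764]  P^+=[0.1788 -0.0334; -0.0334 0.0839]
step 4: x^-=[-1.8119, 0.3837]  P^-=[0.4775 -0.0178; -0.0178 0.2294]  S=[0.7496 0.0989; 0.0989 0.3559]  K=[0.6338 -0.0115; -0.0483 0.6499]  nu=[4.7552, -1.4438]  x^+=[1.2186, -0.7843]  P^+=[0.1778 -0.0330; -0.0330 0.0835]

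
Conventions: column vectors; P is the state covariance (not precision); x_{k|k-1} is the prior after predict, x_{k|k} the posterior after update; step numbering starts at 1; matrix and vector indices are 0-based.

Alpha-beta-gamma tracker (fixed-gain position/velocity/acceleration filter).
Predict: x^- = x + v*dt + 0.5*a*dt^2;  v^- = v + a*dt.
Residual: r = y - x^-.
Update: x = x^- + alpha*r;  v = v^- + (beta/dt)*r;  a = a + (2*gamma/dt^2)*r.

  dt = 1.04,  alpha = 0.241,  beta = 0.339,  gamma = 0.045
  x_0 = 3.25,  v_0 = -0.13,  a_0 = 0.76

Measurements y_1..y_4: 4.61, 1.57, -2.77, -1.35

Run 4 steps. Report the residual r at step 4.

resid = -3.2296

step 1: x_pred=3.5258  r=1.0842  x^+=3.7871  v^+=1.0138  a^+=0.8502
step 2: x_pred=5.3013  r=-3.7313  x^+=4.4020  v^+=0.6818  a^+=0.5397
step 3: x_pred=5.4030  r=-8.1730  x^+=3.4333  v^+=-1.4210  a^+=-0.1403
step 4: x_pred=1.8796  r=-3.2296  x^+=1.1013  v^+=-2.6196  a^+=-0.4091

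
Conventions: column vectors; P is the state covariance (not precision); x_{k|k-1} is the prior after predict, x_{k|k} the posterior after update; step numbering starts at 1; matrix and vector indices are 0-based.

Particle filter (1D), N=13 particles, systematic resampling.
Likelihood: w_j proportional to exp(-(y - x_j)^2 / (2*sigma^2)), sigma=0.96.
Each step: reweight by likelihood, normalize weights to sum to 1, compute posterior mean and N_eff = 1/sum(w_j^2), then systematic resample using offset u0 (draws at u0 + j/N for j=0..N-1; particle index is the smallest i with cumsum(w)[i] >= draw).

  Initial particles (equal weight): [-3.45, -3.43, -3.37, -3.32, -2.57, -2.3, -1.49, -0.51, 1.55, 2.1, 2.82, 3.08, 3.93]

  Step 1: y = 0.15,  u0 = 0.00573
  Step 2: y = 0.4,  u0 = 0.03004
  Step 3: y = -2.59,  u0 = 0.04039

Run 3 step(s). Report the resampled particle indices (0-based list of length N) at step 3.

step 1: w=[0.0006, 0.0006, 0.0008, 0.0009, 0.0114, 0.0243, 0.1465, 0.4977, 0.2177, 0.0801, 0.0132, 0.0060, 0.0003]  mean=-0.0046  Neff=3.0869  idx=[4, 6, 6, 7, 7, 7, 7, 7, 7, 8, 8, 8, 9]
step 2: w=[0.0014, 0.0248, 0.0248, 0.1101, 0.1101, 0.1101, 0.1101, 0.1101, 0.1101, 0.0842, 0.0842, 0.0842, 0.0360]  mean=0.0524  Neff=10.3656  idx=[2, 3, 4, 4, 5, 6, 7, 7, 8, 9, 10, 10, 11]
step 3: w=[0.4039, 0.0745, 0.0745, 0.0745, 0.0745, 0.0745, 0.0745, 0.0745, 0.0745, 0.0001, 0.0001, 0.0001, 0.0001]  mean=-0.9053  Neff=4.8188  idx=[0, 0, 0, 0, 0, 1, 2, 3, 4, 5, 6, 7, 8]

resampled_idx = [0, 0, 0, 0, 0, 1, 2, 3, 4, 5, 6, 7, 8]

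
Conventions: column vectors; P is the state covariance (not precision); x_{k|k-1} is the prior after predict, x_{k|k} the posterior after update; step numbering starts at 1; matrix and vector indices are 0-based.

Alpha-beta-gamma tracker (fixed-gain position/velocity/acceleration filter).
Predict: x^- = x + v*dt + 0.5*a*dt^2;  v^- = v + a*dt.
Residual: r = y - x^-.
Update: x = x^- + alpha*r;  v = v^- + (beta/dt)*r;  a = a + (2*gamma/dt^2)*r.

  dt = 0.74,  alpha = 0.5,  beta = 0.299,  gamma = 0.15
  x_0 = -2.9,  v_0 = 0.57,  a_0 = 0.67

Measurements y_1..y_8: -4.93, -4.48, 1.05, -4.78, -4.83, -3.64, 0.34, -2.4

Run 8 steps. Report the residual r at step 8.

resid = -0.6789

step 1: x_pred=-2.2948  r=-2.6352  x^+=-3.6124  v^+=0.0010  a^+=-0.7737
step 2: x_pred=-3.8235  r=-0.6565  x^+=-4.1517  v^+=-0.8368  a^+=-1.1334
step 3: x_pred=-5.0813  r=6.1313  x^+=-2.0156  v^+=0.8019  a^+=2.2256
step 4: x_pred=-0.8129  r=-3.9671  x^+=-2.7964  v^+=0.8459  a^+=0.0522
step 5: x_pred=-2.1562  r=-2.6738  x^+=-3.4931  v^+=-0.1958  a^+=-1.4126
step 6: x_pred=-4.0248  r=0.3848  x^+=-3.8324  v^+=-1.0857  a^+=-1.2018
step 7: x_pred=-4.9648  r=5.3048  x^+=-2.3124  v^+=0.1684  a^+=1.7044
step 8: x_pred=-1.7211  r=-0.6789  x^+=-2.0605  v^+=1.1554  a^+=1.3325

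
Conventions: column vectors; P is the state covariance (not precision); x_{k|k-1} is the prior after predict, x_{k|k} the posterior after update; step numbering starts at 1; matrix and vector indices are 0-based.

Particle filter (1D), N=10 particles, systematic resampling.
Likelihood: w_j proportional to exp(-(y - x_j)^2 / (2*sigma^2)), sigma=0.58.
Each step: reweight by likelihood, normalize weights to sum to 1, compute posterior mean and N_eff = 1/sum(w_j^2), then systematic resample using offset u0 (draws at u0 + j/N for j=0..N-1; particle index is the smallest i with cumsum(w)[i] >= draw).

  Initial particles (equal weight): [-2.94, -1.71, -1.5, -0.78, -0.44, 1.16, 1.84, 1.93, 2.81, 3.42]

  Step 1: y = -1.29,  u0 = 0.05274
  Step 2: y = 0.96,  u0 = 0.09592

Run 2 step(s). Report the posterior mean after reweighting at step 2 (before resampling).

step 1: w=[0.0064, 0.2803, 0.3412, 0.2475, 0.1245, 0.0000, 0.0000, 0.0000, 0.0000, 0.0000]  mean=-1.2577  Neff=3.6787  idx=[1, 1, 1, 2, 2, 2, 3, 3, 3, 4]
step 2: w=[0.0003, 0.0003, 0.0003, 0.0014, 0.0014, 0.0014, 0.1261, 0.1261, 0.1261, 0.6165]  mean=-0.5742  Neff=2.3373  idx=[6, 7, 8, 9, 9, 9, 9, 9, 9, 9]

post_mean = -0.5742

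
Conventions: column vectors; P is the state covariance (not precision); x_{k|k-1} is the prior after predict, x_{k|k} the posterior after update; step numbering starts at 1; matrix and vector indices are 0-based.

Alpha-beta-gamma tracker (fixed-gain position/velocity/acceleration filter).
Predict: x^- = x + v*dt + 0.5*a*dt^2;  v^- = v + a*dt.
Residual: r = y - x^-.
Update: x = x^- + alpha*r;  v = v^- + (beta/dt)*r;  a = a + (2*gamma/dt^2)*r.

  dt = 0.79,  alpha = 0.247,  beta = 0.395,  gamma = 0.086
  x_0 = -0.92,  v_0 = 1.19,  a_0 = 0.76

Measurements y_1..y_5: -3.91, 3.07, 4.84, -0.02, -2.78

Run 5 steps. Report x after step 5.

step 1: x_pred=0.2573  r=-4.1673  x^+=-0.7721  v^+=-0.2932  a^+=-0.3885
step 2: x_pred=-1.1249  r=4.1949  x^+=-0.0888  v^+=1.4973  a^+=0.7676
step 3: x_pred=1.3336  r=3.5064  x^+=2.1997  v^+=3.8569  a^+=1.7340
step 4: x_pred=5.7878  r=-5.8078  x^+=4.3533  v^+=2.3229  a^+=0.1334
step 5: x_pred=6.2299  r=-9.0099  x^+=4.0045  v^+=-2.0767  a^+=-2.3498

x_post = 4.0045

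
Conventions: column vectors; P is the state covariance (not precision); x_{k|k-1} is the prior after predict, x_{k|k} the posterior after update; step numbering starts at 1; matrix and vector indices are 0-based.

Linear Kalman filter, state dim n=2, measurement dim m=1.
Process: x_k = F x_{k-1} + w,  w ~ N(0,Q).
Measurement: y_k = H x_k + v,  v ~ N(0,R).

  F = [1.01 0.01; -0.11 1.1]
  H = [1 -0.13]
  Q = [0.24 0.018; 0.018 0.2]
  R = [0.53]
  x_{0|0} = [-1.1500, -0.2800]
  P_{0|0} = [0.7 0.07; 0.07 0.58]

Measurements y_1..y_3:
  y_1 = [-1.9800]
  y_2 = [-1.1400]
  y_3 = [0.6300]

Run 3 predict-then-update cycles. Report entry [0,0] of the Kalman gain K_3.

step 1: x^-=[-1.1643, -0.1815]  P^-=[0.9555 0.0243; 0.0243 0.8933]  S=[1.4943]  K=[0.6373; -0.0615]  nu=[-0.8393]  x^+=[-1.6992, -0.1299]  P^+=[0.3486 0.0828; 0.0828 0.8877]
step 2: x^-=[-1.7175, 0.0440]  P^-=[0.5973 0.0810; 0.0810 1.2583]  S=[1.1275]  K=[0.5204; -0.0733]  nu=[0.5832]  x^+=[-1.4140, 0.0013]  P^+=[0.2919 0.1240; 0.1240 1.2522]
step 3: x^-=[-1.4281, 0.1569]  P^-=[0.5404 0.1369; 0.1369 1.6887]  S=[1.0634]  K=[0.4915; -0.0777]  nu=[2.0785]  x^+=[-0.4065, -0.0045]  P^+=[0.2836 0.1775; 0.1775 1.6823]

K[0,0] = 0.4915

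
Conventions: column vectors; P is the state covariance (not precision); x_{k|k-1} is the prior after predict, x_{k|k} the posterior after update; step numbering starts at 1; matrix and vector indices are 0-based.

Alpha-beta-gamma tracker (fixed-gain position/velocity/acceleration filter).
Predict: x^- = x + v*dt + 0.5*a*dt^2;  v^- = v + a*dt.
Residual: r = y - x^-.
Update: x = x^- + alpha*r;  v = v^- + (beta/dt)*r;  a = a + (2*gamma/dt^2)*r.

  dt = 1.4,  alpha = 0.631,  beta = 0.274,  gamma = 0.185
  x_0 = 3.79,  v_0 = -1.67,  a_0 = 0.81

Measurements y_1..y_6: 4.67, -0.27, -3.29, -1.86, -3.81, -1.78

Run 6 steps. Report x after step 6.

x_post = -4.1068

step 1: x_pred=2.2458  r=2.4242  x^+=3.7755  v^+=-0.0615  a^+=1.2676
step 2: x_pred=4.9316  r=-5.2016  x^+=1.6494  v^+=0.6951  a^+=0.2857
step 3: x_pred=2.9025  r=-6.1925  x^+=-1.0050  v^+=-0.1169  a^+=-0.8833
step 4: x_pred=-2.0342  r=0.1742  x^+=-1.9243  v^+=-1.3194  a^+=-0.8504
step 5: x_pred=-4.6048  r=0.7948  x^+=-4.1033  v^+=-2.3544  a^+=-0.7004
step 6: x_pred=-8.0858  r=6.3058  x^+=-4.1068  v^+=-2.1008  a^+=0.4900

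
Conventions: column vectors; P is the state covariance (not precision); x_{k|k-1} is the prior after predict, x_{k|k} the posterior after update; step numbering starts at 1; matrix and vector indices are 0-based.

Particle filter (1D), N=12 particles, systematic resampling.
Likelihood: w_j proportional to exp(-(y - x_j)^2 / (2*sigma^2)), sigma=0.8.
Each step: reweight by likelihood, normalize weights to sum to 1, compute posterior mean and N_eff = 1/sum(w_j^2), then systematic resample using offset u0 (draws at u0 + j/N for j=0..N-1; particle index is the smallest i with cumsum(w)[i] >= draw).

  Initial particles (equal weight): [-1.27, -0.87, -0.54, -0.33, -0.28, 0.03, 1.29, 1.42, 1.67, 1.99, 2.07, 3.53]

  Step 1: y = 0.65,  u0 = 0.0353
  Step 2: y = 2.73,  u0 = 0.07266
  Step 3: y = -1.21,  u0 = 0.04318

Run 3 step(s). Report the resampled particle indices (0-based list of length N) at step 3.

step 1: w=[0.0124, 0.0363, 0.0731, 0.1043, 0.1124, 0.1636, 0.1604, 0.1390, 0.0980, 0.0543, 0.0457, 0.0003]  mean=0.6242  Neff=8.5606  idx=[1, 2, 3, 4, 5, 5, 6, 6, 7, 7, 8, 9]
step 2: w=[0.0000, 0.0001, 0.0003, 0.0004, 0.0017, 0.0017, 0.0992, 0.0992, 0.1311, 0.1311, 0.2083, 0.3267]  mean=1.6263  Neff=4.8961  idx=[6, 7, 8, 8, 9, 10, 10, 10, 11, 11, 11, 11]
step 3: w=[0.2190, 0.2190, 0.1301, 0.1301, 0.1301, 0.0443, 0.0443, 0.0443, 0.0097, 0.0097, 0.0097, 0.0097]  mean=1.4184  Neff=6.5383  idx=[0, 0, 0, 1, 1, 2, 2, 3, 4, 4, 6, 7]

resampled_idx = [0, 0, 0, 1, 1, 2, 2, 3, 4, 4, 6, 7]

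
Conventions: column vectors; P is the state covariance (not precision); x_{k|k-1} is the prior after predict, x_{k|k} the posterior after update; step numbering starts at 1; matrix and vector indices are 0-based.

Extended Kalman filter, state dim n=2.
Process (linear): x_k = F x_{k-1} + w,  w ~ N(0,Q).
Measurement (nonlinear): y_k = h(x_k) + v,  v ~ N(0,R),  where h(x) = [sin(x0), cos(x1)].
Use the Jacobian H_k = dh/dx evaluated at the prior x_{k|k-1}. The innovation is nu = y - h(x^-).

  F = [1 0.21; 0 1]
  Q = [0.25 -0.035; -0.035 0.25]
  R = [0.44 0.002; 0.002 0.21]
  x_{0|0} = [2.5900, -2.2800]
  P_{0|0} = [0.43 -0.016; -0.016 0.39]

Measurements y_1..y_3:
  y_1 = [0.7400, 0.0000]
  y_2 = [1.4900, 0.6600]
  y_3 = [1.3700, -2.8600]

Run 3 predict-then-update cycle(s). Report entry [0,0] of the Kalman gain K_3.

step 1: x^-=[2.1112, -2.2800]  P^-=[0.6905 0.0309; 0.0309 0.6400]  H_jac=[-0.5145 0.0000; 0.0000 0.7589]  S=[0.6228 -0.0101; -0.0101 0.5786]  K=[-0.5699 0.0306; -0.0120 0.8392]  nu=[-0.1175, 0.6512]  x^+=[2.1981, -1.7321]  P^+=[0.4873 0.0070; 0.0070 0.2322]
step 2: x^-=[1.8344, -1.7321]  P^-=[0.7505 0.0207; 0.0207 0.4822]  H_jac=[-0.2605 0.0000; 0.0000 0.9870]  S=[0.4909 -0.0033; -0.0033 0.6798]  K=[-0.3981 0.0282; -0.0063 0.7001]  nu=[0.5245, 0.8206]  x^+=[1.6487, -1.1608]  P^+=[0.6721 0.0052; 0.0052 0.1489]
step 3: x^-=[1.4049, -1.1608]  P^-=[0.9308 0.0015; 0.0015 0.3989]  H_jac=[0.1651 0.0000; 0.0000 0.9171]  S=[0.4654 0.0022; 0.0022 0.5456]  K=[0.3303 0.0011; -0.0027 0.6707]  nu=[0.3837, -3.2586]  x^+=[1.5280, -3.3473]  P^+=[0.8800 0.0010; 0.0010 0.1536]

K[0,0] = 0.3303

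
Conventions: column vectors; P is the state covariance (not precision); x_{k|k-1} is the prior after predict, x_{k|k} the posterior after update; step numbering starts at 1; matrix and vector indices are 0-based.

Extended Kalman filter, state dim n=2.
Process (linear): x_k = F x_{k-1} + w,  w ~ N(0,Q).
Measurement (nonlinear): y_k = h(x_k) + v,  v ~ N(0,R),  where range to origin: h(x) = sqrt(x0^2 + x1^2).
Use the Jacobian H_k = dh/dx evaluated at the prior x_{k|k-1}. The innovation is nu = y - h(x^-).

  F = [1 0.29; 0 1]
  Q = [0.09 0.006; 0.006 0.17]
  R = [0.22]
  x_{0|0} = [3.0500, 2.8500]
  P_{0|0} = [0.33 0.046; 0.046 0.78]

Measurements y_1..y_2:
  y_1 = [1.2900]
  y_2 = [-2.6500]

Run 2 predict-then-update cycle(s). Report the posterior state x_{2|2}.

x_post = [-0.4080, -0.7262]

step 1: x^-=[3.8765, 2.8500]  P^-=[0.5123 0.2782; 0.2782 0.9500]  H_jac=[0.8057 0.5923]  S=[1.1514]  K=[0.5016; 0.6834]  nu=[-3.5214]  x^+=[2.1102, 0.4435]  P^+=[0.2226 -0.1165; -0.1165 0.4123]
step 2: x^-=[2.2388, 0.4435]  P^-=[0.2797 0.0091; 0.0091 0.5823]  H_jac=[0.9809 0.1943]  S=[0.5146]  K=[0.5366; 0.2371]  nu=[-4.9323]  x^+=[-0.4080, -0.7262]  P^+=[0.1315 -0.0564; -0.0564 0.5533]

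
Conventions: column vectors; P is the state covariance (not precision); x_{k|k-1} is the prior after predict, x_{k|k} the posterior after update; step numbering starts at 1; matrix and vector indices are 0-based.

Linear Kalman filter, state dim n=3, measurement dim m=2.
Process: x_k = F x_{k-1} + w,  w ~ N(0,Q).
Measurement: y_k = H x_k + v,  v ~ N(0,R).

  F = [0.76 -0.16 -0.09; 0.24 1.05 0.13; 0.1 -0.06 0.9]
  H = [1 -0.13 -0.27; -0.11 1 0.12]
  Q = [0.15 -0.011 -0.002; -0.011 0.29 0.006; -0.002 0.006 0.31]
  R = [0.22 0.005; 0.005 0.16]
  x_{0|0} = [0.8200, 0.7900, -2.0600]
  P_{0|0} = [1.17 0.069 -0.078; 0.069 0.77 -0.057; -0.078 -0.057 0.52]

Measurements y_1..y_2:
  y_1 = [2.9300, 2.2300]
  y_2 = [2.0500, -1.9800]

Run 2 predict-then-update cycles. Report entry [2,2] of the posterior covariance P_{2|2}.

step 1: x^-=[0.6822, 0.7585, -1.8194]  P^-=[0.8420 0.1199 0.0032; 0.1199 1.2295 -0.0186; 0.0032 -0.0186 0.7370]  S=[1.1023 -0.1439; -0.1439 1.3793]  K=[0.7619 0.0996; 0.0844 0.8890; -0.1712 0.0325]  nu=[1.8552, 1.7649]  x^+=[2.2714, 2.4840, -2.0796]  P^+=[0.2102 0.0256 0.1436; 0.0256 0.1532 -0.0641; 0.1436 -0.0641 0.7016]
step 2: x^-=[1.5160, 2.8830, -1.7936]  P^-=[0.2533 0.0313 0.0629; 0.0313 0.4872 0.0587; 0.0629 0.0587 0.9134]  S=[0.5102 -0.0913; -0.0913 0.6690]  K=[0.4697 0.0806; 0.0386 0.7390; -0.3403 0.1947]  nu=[0.4245, -4.4810]  x^+=[1.3541, -0.4119, -2.8106]  P^+=[0.1433 0.0142 0.1397; 0.0142 0.1264 -0.0532; 0.1397 -0.0532 0.8169]

P_post[2,2] = 0.8169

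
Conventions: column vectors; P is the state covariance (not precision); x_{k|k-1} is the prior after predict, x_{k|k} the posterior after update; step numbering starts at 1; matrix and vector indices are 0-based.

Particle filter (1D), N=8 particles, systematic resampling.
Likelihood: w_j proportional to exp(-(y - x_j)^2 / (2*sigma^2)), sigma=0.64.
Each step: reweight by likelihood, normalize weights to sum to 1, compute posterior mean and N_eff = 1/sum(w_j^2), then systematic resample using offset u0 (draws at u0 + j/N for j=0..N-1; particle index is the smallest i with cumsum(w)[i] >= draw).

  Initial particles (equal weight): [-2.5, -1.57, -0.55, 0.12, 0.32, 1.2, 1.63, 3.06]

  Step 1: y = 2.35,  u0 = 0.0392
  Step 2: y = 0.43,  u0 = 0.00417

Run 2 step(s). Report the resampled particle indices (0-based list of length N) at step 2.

resampled_idx = [0, 0, 0, 0, 1, 2, 3, 4]

step 1: w=[0.0000, 0.0000, 0.0000, 0.0018, 0.0051, 0.1555, 0.4151, 0.4224]  mean=2.1577  Neff=2.6669  idx=[5, 6, 6, 6, 6, 7, 7, 7]
step 2: w=[0.4126, 0.1467, 0.1467, 0.1467, 0.1467, 0.0002, 0.0002, 0.0002]  mean=1.4534  Neff=3.9010  idx=[0, 0, 0, 0, 1, 2, 3, 4]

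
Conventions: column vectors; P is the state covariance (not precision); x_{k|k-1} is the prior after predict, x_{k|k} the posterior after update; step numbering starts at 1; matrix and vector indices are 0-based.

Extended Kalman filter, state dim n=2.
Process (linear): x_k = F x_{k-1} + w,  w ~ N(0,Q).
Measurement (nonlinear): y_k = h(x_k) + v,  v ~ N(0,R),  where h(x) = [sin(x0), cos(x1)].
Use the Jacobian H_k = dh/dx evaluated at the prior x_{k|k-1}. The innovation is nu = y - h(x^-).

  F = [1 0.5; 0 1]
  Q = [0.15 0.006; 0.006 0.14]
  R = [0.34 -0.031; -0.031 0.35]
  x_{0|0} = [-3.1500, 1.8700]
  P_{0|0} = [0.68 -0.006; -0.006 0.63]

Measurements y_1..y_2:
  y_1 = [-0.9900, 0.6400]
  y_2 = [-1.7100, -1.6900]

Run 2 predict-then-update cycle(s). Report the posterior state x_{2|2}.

step 1: x^-=[-2.2150, 1.8700]  P^-=[0.9815 0.3150; 0.3150 0.7700]  H_jac=[-0.6006 0.0000; 0.0000 -0.9556]  S=[0.6940 0.1498; 0.1498 1.0531]  K=[-0.8126 -0.1703; -0.1257 -0.6808]  nu=[-0.1904, 0.9348]  x^+=[-2.2194, 1.2575]  P^+=[0.4513 0.0360; 0.0360 0.2453]
step 2: x^-=[-1.5906, 1.2575]  P^-=[0.6986 0.1646; 0.1646 0.3853]  H_jac=[-0.0199 0.0000; 0.0000 -0.9513]  S=[0.3403 -0.0279; -0.0279 0.6987]  K=[-0.0593 -0.2265; -0.0528 -0.5267]  nu=[-0.7102, -1.9982]  x^+=[-1.0958, 2.3475]  P^+=[0.6623 0.0814; 0.0814 0.1921]

x_post = [-1.0958, 2.3475]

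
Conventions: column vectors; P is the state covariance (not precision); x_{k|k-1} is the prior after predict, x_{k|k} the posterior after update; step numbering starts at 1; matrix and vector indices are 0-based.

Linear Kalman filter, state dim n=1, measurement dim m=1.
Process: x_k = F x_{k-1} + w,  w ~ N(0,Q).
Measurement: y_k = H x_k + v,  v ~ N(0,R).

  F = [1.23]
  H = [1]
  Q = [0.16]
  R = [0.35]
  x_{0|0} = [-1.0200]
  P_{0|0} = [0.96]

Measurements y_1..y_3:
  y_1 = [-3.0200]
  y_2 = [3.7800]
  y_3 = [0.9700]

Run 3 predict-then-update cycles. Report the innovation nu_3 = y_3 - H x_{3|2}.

innov = [-0.4419]

step 1: x^-=[-1.2546]  P^-=[1.6124]  S=[1.9624]  K=[0.8216]  nu=[-1.7654]  x^+=[-2.7051]  P^+=[0.2876]
step 2: x^-=[-3.3273]  P^-=[0.5951]  S=[0.9451]  K=[0.6297]  nu=[7.1073]  x^+=[1.1479]  P^+=[0.2204]
step 3: x^-=[1.4119]  P^-=[0.4934]  S=[0.8434]  K=[0.5850]  nu=[-0.4419]  x^+=[1.1534]  P^+=[0.2048]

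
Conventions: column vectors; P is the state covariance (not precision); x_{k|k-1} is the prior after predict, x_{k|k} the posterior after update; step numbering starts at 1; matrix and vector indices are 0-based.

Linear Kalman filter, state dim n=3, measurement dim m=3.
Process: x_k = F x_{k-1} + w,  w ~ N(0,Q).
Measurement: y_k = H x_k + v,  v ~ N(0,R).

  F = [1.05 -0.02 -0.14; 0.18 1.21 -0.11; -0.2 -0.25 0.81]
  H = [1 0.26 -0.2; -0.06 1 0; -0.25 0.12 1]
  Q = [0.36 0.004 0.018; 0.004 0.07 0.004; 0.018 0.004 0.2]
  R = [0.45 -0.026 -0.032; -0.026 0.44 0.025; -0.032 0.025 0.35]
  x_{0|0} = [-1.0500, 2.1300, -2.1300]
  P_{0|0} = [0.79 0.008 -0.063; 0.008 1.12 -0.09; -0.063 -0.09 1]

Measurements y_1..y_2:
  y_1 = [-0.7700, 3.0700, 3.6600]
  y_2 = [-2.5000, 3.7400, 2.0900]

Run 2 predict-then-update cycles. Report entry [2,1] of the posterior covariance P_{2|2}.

P_post[2,1] = -0.0433

step 1: x^-=[-0.8469, 2.6226, -2.0478]  P^-=[1.2687 0.1757 -0.3148; 0.1757 1.7774 -0.5559; -0.3148 -0.5559 1.0154]  S=[2.1545 0.6403 -0.9489; 0.6403 2.2009 -0.3249; -0.9489 -0.3249 1.4837]  K=[0.6806 -0.1543 -0.0103; 0.1097 0.7676 -0.0223; 0.0397 -0.1546 0.6840]  nu=[-1.0145, 0.3966, 5.1814]  x^+=[-1.6518, 2.7002, 1.3946]  P^+=[0.3404 -0.0654 0.0637; -0.0654 0.3304 -0.0481; 0.0637 -0.0481 0.2560]
step 2: x^-=[-1.9836, 2.8165, 0.7849]  P^-=[0.7242 -0.0195 -0.0089; -0.0195 0.5497 -0.1500; -0.0089 -0.1500 0.3945]  S=[1.2361 0.0841 -0.3206; 0.0841 0.9946 -0.0427; -0.3206 -0.0427 0.7673]  K=[0.5880 -0.1135 -0.0112; 0.0763 0.5456 -0.0410; 0.0365 -0.1319 0.5015]  nu=[-1.0917, 0.8045, 0.4712]  x^+=[-2.7221, 3.1528, 0.8753]  P^+=[0.2910 -0.0481 0.0529; -0.0481 0.2342 -0.0433; 0.0529 -0.0433 0.1895]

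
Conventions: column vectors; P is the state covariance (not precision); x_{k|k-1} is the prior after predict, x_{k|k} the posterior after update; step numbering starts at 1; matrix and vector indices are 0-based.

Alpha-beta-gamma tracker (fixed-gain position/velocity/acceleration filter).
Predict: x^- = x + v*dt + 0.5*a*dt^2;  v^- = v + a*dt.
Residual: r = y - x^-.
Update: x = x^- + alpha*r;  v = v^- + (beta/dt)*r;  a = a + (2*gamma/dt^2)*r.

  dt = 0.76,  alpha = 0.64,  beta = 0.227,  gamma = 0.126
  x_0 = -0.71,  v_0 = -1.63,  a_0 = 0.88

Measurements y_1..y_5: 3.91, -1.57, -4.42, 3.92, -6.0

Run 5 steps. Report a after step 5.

step 1: x_pred=-1.6947  r=5.6047  x^+=1.8923  v^+=0.7128  a^+=3.3252
step 2: x_pred=3.3944  r=-4.9644  x^+=0.2172  v^+=1.7572  a^+=1.1593
step 3: x_pred=1.8875  r=-6.3075  x^+=-2.1493  v^+=0.7544  a^+=-1.5925
step 4: x_pred=-2.0359  r=5.9559  x^+=1.7759  v^+=1.3230  a^+=1.0059
step 5: x_pred=3.0718  r=-9.0718  x^+=-2.7341  v^+=-0.6221  a^+=-2.9520

a_post = -2.9520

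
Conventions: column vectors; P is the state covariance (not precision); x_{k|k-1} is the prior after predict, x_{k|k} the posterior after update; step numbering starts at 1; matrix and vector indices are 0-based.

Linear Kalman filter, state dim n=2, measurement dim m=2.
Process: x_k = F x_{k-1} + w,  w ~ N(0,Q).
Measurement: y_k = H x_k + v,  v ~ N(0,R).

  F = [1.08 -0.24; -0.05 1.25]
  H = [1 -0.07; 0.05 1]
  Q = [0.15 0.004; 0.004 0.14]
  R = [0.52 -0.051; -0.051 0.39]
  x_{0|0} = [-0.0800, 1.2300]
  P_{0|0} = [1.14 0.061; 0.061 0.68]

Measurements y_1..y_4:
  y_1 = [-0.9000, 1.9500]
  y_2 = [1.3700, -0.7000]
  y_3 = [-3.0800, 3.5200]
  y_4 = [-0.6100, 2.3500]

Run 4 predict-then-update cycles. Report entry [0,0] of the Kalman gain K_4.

K[0,0] = 0.4761

step 1: x^-=[-0.3816, 1.5415]  P^-=[1.4872 -0.1785; -0.1785 1.1977]  S=[2.0381 -0.2383; -0.2383 1.5736]  K=[0.7412 0.0461; -0.0411 0.7492]  nu=[-0.4105, 0.4276]  x^+=[-0.6662, 1.8787]  P^+=[0.3804 -0.0388; -0.0388 0.2962]
step 2: x^-=[-1.1704, 2.3817]  P^-=[0.6309 -0.1583; -0.1583 0.6087]  S=[1.1760 -0.2198; -0.2198 0.9844]  K=[0.5445 -0.0072; -0.0592 0.5970]  nu=[2.7071, -3.0232]  x^+=[0.3254, 0.4164]  P^+=[0.2804 -0.0446; -0.0446 0.2381]
step 3: x^-=[0.2515, 0.5042]  P^-=[0.5139 -0.1433; -0.1433 0.5183]  S=[1.0565 -0.2044; -0.2044 0.8953]  K=[0.4922 -0.0190; -0.0623 0.5567]  nu=[-3.2963, 3.0033]  x^+=[-1.4280, 2.3814]  P^+=[0.2538 -0.0452; -0.0452 0.2226]
step 4: x^-=[-2.1138, 3.0482]  P^-=[0.4822 -0.1380; -0.1380 0.4940]  S=[1.0240 -0.1990; -0.1990 0.8714]  K=[0.4761 -0.0220; -0.0627 0.5447]  nu=[1.7172, -0.5925]  x^+=[-1.2832, 2.6178]  P^+=[0.2455 -0.0451; -0.0451 0.2179]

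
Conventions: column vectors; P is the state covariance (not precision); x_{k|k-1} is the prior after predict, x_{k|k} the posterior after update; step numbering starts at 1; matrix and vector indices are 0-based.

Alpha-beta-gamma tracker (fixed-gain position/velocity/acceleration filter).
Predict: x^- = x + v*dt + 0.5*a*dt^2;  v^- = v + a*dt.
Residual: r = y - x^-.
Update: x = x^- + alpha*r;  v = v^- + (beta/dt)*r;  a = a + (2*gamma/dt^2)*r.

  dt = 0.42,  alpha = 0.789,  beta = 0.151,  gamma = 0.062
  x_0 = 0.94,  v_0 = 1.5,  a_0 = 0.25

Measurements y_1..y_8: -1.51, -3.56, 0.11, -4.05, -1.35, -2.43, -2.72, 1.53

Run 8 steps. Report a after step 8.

step 1: x_pred=1.5920  r=-3.1020  x^+=-0.8555  v^+=0.4897  a^+=-1.9306
step 2: x_pred=-0.8201  r=-2.7399  x^+=-2.9819  v^+=-1.3062  a^+=-3.8566
step 3: x_pred=-3.8706  r=3.9806  x^+=-0.7299  v^+=-1.4948  a^+=-1.0584
step 4: x_pred=-1.4511  r=-2.5989  x^+=-3.5016  v^+=-2.8737  a^+=-2.8853
step 5: x_pred=-4.9631  r=3.6131  x^+=-2.1124  v^+=-2.7866  a^+=-0.3455
step 6: x_pred=-3.3132  r=0.8832  x^+=-2.6164  v^+=-2.6142  a^+=0.2753
step 7: x_pred=-3.6900  r=0.9700  x^+=-2.9247  v^+=-2.1498  a^+=0.9572
step 8: x_pred=-3.7432  r=5.2732  x^+=0.4174  v^+=0.1481  a^+=4.6640

a_post = 4.6640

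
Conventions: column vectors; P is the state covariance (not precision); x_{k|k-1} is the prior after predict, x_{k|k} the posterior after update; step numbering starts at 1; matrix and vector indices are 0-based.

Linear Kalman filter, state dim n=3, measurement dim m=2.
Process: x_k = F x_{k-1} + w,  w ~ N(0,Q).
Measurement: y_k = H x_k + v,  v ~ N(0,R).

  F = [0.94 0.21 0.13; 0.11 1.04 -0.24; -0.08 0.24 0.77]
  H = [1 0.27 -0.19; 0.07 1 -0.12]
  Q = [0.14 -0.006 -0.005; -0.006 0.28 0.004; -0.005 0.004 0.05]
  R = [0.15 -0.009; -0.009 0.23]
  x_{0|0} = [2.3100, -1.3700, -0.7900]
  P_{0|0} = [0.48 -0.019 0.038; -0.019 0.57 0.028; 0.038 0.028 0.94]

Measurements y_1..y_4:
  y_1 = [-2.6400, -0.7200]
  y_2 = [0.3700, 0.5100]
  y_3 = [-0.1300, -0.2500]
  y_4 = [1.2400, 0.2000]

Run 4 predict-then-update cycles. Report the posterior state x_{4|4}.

x_post = [0.5189, 0.2555, -0.3018]

step 1: x^-=[1.7810, -0.9811, -1.1219]  P^-=[0.6085 0.1141 0.1103; 0.1141 0.9361 -0.0058; 0.1103 -0.0058 0.6496]  S=[0.8705 0.4040; 0.4040 1.1940]  K=[0.7765 -0.1426; 0.0658 0.7691; 0.0150 -0.0688]  nu=[-4.3693, 0.0018]  x^+=[-1.6120, -1.2671, -1.1876]  P^+=[0.1488 -0.0369 0.1109; -0.0369 0.1853 0.0536; 0.1109 0.0536 0.6446]
step 2: x^-=[-1.9358, -1.2101, -1.0896]  P^-=[0.3060 -0.0261 0.1394; -0.0261 0.4783 -0.0167; 0.1394 -0.0167 0.4514]  S=[0.4418 0.1104; 0.1104 0.7143]  K=[0.6493 -0.1303; 0.0760 0.6581; 0.1379 -0.1069]  nu=[2.4255, 1.7249]  x^+=[-0.5857, 0.1094, -0.9394]  P^+=[0.1263 -0.0327 0.0995; -0.0327 0.1553 0.0198; 0.0995 0.0198 0.4381]
step 3: x^-=[-0.6498, 0.2748, -0.6502]  P^-=[0.2784 -0.0248 0.1052; -0.0248 0.4522 -0.0124; 0.1052 -0.0124 0.3158]  S=[0.4206 0.1033; 0.1033 0.6858]  K=[0.6279 -0.1207; 0.0781 0.6472; 0.1192 -0.0806]  nu=[0.3220, -0.5573]  x^+=[-0.3803, -0.0608, -0.5669]  P^+=[0.1182 -0.0328 0.0737; -0.0328 0.1519 0.0121; 0.0737 0.0121 0.3074]
step 4: x^-=[-0.4439, 0.0310, -0.4207]  P^-=[0.2620 -0.0176 0.0726; -0.0176 0.4460 0.0026; 0.0726 0.0026 0.2384]  S=[0.4158 0.1070; 0.1070 0.6764]  K=[0.6136 -0.1089; 0.0803 0.6444; 0.0786 -0.0434]  nu=[1.5956, 0.1496]  x^+=[0.5189, 0.2555, -0.3018]  P^+=[0.1118 -0.0320 0.0531; -0.0320 0.1514 0.0138; 0.0531 0.0138 0.2353]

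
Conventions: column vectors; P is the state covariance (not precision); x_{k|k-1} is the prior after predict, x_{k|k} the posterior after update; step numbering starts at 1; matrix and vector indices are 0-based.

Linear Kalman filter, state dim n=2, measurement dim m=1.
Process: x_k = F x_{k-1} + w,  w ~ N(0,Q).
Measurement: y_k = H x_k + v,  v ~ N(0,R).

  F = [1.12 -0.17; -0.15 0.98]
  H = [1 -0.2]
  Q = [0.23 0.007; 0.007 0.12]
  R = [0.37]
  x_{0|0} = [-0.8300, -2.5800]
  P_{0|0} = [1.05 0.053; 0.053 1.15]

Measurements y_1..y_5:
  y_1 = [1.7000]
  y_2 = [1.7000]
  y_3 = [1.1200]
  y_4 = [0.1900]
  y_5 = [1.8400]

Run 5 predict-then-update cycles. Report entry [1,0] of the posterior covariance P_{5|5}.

P_post[1,0] = 0.0610

step 1: x^-=[-0.4910, -2.4039]  P^-=[1.5602 -0.3015; -0.3015 1.2325]  S=[2.1001]  K=[0.7716; -0.2609]  nu=[1.7102]  x^+=[0.8287, -2.8501]  P^+=[0.3098 0.1214; 0.1214 1.0895]
step 2: x^-=[1.4126, -2.9174]  P^-=[0.6039 -0.0903; -0.0903 1.1377]  S=[1.0555]  K=[0.5892; -0.3011]  nu=[-0.2961]  x^+=[1.2381, -2.8283]  P^+=[0.2374 0.0970; 0.0970 1.0420]
step 3: x^-=[1.8675, -2.9574]  P^-=[0.5210 -0.0975; -0.0975 1.0975]  S=[0.9739]  K=[0.5550; -0.3256]  nu=[-1.3390]  x^+=[1.1244, -2.5215]  P^+=[0.2210 0.0784; 0.0784 0.9943]
step 4: x^-=[1.6880, -2.6398]  P^-=[0.5061 -0.1077; -0.1077 1.0569]  S=[0.9615]  K=[0.5488; -0.3319]  nu=[-2.0259]  x^+=[0.5761, -1.9674]  P^+=[0.2165 0.0674; 0.0674 0.9510]
step 5: x^-=[0.9797, -2.0145]  P^-=[0.5034 -0.1121; -0.1121 1.0184]  S=[0.9590]  K=[0.5483; -0.3293]  nu=[0.4574]  x^+=[1.2305, -2.1651]  P^+=[0.2151 0.0610; 0.0610 0.9144]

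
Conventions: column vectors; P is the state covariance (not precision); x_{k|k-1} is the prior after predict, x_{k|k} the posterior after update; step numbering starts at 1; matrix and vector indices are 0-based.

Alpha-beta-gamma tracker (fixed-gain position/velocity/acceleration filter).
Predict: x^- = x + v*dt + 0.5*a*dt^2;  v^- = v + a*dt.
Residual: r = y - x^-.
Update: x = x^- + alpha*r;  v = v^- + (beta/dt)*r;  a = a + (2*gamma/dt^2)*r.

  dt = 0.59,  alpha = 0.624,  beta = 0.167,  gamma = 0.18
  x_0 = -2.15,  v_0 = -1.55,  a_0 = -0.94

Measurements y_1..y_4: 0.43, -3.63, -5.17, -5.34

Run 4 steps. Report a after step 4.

a_post = -2.6374

step 1: x_pred=-3.2281  r=3.6581  x^+=-0.9454  v^+=-1.0692  a^+=2.8432
step 2: x_pred=-1.0814  r=-2.5486  x^+=-2.6717  v^+=-0.1131  a^+=0.2074
step 3: x_pred=-2.7023  r=-2.4677  x^+=-4.2422  v^+=-0.6892  a^+=-2.3446
step 4: x_pred=-5.0568  r=-0.2832  x^+=-5.2335  v^+=-2.1526  a^+=-2.6374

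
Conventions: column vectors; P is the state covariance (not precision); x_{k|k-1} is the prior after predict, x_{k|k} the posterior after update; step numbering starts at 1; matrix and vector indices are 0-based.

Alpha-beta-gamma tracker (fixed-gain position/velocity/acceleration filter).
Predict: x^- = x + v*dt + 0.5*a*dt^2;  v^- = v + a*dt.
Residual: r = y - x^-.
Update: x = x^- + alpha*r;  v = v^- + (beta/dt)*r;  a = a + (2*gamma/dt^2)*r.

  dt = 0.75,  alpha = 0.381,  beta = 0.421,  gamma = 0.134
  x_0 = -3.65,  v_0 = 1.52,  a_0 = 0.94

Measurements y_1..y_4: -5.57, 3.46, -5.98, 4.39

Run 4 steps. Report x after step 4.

x_post = 1.4298

step 1: x_pred=-2.2456  r=-3.3244  x^+=-3.5122  v^+=0.3589  a^+=-0.6439
step 2: x_pred=-3.4241  r=6.8841  x^+=-0.8013  v^+=3.7403  a^+=2.6360
step 3: x_pred=2.7453  r=-8.7253  x^+=-0.5790  v^+=0.8195  a^+=-1.5211
step 4: x_pred=-0.3922  r=4.7822  x^+=1.4298  v^+=2.3631  a^+=0.7573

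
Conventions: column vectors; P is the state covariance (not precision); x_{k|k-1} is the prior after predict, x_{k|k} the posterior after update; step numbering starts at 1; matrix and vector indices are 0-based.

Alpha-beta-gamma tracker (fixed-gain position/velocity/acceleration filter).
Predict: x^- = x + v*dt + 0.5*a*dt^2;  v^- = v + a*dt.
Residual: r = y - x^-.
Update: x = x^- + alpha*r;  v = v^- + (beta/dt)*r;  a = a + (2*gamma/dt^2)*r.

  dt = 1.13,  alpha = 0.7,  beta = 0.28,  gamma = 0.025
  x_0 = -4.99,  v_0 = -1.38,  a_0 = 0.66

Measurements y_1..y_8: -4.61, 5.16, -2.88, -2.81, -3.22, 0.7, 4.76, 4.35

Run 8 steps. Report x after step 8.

step 1: x_pred=-6.1280  r=1.5180  x^+=-5.0654  v^+=-0.2581  a^+=0.7194
step 2: x_pred=-4.8977  r=10.0577  x^+=2.1427  v^+=3.0471  a^+=1.1133
step 3: x_pred=6.2967  r=-9.1767  x^+=-0.1270  v^+=2.0312  a^+=0.7539
step 4: x_pred=2.6496  r=-5.4596  x^+=-1.1721  v^+=1.5303  a^+=0.5402
step 5: x_pred=0.9020  r=-4.1220  x^+=-1.9834  v^+=1.1193  a^+=0.3787
step 6: x_pred=-0.4767  r=1.1767  x^+=0.3470  v^+=1.8389  a^+=0.4248
step 7: x_pred=2.6962  r=2.0638  x^+=4.1408  v^+=2.8303  a^+=0.5056
step 8: x_pred=7.6620  r=-3.3120  x^+=5.3436  v^+=2.5811  a^+=0.3760

x_post = 5.3436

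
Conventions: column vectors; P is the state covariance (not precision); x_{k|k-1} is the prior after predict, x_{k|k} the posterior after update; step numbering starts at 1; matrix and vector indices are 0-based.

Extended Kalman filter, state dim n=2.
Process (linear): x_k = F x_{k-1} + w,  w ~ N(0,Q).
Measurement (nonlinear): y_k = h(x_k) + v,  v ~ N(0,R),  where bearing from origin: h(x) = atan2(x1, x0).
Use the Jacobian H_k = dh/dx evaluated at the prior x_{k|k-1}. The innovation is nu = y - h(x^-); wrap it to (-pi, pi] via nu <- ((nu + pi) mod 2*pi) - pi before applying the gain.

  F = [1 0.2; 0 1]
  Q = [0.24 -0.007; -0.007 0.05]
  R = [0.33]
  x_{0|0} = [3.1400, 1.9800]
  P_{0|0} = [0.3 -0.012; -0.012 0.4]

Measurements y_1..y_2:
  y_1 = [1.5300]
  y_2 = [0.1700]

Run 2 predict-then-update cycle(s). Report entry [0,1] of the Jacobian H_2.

step 1: x^-=[3.5360, 1.9800]  P^-=[0.5512 0.0610; 0.0610 0.4500]  H_jac=[-0.1206 0.2153]  S=[0.3557]  K=[-0.1499; 0.2517]  nu=[1.0195]  x^+=[3.3832, 2.2366]  P^+=[0.5432 0.0744; 0.0744 0.4275]
step 2: x^-=[3.8305, 2.2366]  P^-=[0.8301 0.1529; 0.1529 0.4775]  H_jac=[-0.1137 0.1947]  S=[0.3521]  K=[-0.1835; 0.2147]  nu=[-0.3585]  x^+=[3.8963, 2.1597]  P^+=[0.8182 0.1668; 0.1668 0.4612]

H_jac[0,1] = 0.1947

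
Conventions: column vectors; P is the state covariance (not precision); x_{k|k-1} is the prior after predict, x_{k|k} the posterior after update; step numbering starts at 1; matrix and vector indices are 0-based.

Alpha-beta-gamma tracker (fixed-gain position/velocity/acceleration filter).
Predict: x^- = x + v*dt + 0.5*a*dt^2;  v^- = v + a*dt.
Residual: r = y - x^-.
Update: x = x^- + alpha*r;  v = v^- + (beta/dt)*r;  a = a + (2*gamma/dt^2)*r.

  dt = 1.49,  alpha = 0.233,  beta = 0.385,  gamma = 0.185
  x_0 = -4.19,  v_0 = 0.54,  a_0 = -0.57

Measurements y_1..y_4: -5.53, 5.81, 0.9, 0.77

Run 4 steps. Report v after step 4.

step 1: x_pred=-4.0181  r=-1.5119  x^+=-4.3704  v^+=-0.7000  a^+=-0.8220
step 2: x_pred=-6.3257  r=12.1357  x^+=-3.4981  v^+=1.2111  a^+=1.2006
step 3: x_pred=-0.3609  r=1.2609  x^+=-0.0671  v^+=3.3257  a^+=1.4107
step 4: x_pred=6.4541  r=-5.6841  x^+=5.1297  v^+=3.9590  a^+=0.4634

v_post = 3.9590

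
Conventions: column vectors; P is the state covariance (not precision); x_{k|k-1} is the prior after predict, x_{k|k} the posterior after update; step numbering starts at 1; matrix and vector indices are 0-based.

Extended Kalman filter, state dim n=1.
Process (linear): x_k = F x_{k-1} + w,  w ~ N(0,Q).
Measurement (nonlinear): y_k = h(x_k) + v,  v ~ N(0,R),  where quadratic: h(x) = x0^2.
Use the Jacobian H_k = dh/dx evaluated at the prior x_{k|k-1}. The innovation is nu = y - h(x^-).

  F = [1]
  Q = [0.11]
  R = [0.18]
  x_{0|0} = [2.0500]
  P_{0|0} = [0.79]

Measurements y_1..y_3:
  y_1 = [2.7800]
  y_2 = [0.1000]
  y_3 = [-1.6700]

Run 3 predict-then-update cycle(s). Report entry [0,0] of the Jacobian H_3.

step 1: x^-=[2.0500]  P^-=[0.9000]  H_jac=[4.1000]  S=[15.3090]  K=[0.2410]  nu=[-1.4225]  x^+=[1.7071]  P^+=[0.0106]
step 2: x^-=[1.7071]  P^-=[0.1206]  H_jac=[3.4143]  S=[1.5856]  K=[0.2596]  nu=[-2.8143]  x^+=[0.9764]  P^+=[0.0137]
step 3: x^-=[0.9764]  P^-=[0.1237]  H_jac=[1.9528]  S=[0.6517]  K=[0.3706]  nu=[-2.6234]  x^+=[0.0041]  P^+=[0.0342]

H_jac[0,0] = 1.9528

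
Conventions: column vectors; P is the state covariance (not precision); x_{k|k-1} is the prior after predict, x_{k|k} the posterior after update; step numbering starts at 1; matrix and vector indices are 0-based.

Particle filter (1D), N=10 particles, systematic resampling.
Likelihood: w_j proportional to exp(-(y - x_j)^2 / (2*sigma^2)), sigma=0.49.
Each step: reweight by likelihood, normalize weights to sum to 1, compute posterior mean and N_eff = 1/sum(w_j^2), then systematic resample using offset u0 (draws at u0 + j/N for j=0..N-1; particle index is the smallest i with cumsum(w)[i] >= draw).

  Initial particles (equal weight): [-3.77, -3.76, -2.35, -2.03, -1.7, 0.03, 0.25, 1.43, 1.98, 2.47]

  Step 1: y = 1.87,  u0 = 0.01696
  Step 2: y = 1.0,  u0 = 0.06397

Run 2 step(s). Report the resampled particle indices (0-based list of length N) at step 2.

step 1: w=[0.0000, 0.0000, 0.0000, 0.0000, 0.0000, 0.0004, 0.0020, 0.3151, 0.4598, 0.2228]  mean=1.9116  Neff=2.7757  idx=[7, 7, 7, 7, 8, 8, 8, 8, 9, 9]
step 2: w=[0.2071, 0.2071, 0.2071, 0.2071, 0.0412, 0.0412, 0.0412, 0.0412, 0.0034, 0.0034]  mean=1.5277  Neff=5.6055  idx=[0, 0, 1, 1, 2, 2, 3, 3, 4, 7]

resampled_idx = [0, 0, 1, 1, 2, 2, 3, 3, 4, 7]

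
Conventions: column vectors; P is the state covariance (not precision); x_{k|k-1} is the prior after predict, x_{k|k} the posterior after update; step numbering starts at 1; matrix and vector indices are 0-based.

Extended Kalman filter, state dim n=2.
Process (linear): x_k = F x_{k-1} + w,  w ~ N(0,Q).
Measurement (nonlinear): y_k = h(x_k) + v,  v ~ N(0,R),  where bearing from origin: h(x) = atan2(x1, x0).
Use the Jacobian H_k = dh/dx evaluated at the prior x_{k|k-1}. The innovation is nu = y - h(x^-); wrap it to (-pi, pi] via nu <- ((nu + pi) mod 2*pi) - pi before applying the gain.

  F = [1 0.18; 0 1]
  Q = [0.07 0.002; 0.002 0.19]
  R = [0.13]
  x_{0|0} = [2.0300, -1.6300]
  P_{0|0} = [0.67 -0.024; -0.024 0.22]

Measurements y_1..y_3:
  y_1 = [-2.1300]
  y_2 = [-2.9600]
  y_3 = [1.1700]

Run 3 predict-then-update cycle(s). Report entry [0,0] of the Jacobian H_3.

step 1: x^-=[1.7366, -1.6300]  P^-=[0.7385 0.0176; 0.0176 0.4100]  H_jac=[0.2873 0.3061]  S=[0.2325]  K=[0.9359; 0.5616]  nu=[-1.3763]  x^+=[0.4486, -2.4029]  P^+=[0.5349 -0.1046; -0.1046 0.3367]
step 2: x^-=[0.0161, -2.4029]  P^-=[0.5781 -0.0420; -0.0420 0.5267]  H_jac=[0.4161 0.0028]  S=[0.2300]  K=[1.0454; -0.0696]  nu=[-1.3959]  x^+=[-1.4432, -2.3058]  P^+=[0.3267 -0.0253; -0.0253 0.5256]
step 3: x^-=[-1.8582, -2.3058]  P^-=[0.4047 0.0713; 0.0713 0.7156]  H_jac=[0.2629 -0.2119]  S=[0.1822]  K=[0.5011; -0.7294]  nu=[-2.8641]  x^+=[-3.2935, -0.2167]  P^+=[0.3589 0.1379; 0.1379 0.6186]

H_jac[0,0] = 0.2629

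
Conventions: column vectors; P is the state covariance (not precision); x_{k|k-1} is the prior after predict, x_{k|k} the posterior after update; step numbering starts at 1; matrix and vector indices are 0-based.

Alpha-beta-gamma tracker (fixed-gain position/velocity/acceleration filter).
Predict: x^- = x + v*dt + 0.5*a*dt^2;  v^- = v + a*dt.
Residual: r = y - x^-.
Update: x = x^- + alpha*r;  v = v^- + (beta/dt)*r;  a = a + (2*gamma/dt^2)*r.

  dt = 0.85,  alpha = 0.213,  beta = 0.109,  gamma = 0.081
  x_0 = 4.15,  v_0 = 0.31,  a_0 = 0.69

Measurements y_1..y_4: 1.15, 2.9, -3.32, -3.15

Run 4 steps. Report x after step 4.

x_post = -0.0687

step 1: x_pred=4.6628  r=-3.5128  x^+=3.9145  v^+=0.4460  a^+=-0.0976
step 2: x_pred=4.2584  r=-1.3584  x^+=3.9691  v^+=0.1889  a^+=-0.4022
step 3: x_pred=3.9843  r=-7.3043  x^+=2.4285  v^+=-1.0897  a^+=-2.0400
step 4: x_pred=0.7653  r=-3.9153  x^+=-0.0687  v^+=-3.3258  a^+=-2.9179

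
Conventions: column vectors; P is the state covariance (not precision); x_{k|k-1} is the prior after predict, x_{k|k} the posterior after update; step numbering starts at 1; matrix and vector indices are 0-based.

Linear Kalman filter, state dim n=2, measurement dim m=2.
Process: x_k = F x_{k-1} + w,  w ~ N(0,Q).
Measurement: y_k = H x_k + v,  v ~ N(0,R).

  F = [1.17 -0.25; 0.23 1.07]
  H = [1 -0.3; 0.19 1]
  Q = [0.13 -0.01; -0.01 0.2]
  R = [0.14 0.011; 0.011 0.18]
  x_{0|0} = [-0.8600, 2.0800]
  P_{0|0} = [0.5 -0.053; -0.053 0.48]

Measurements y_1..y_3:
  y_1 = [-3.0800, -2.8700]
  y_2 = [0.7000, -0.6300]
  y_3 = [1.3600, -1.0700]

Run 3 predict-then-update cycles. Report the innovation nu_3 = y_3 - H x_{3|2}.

step 1: x^-=[-1.5262, 2.0278]  P^-=[0.8755 -0.0672; -0.0672 0.7499]  S=[1.1232 -0.1110; -0.1110 0.9360]  K=[0.8174 0.2029; -0.1844 0.7657]  nu=[-0.9455, -4.6078]  x^+=[-3.2338, -1.3260]  P^+=[0.1233 0.0221; 0.0221 0.1316]
step 2: x^-=[-3.4520, -2.1626]  P^-=[0.2941 0.0143; 0.0143 0.3681]  S=[0.4586 -0.0300; -0.0300 0.5641]  K=[0.6423 0.1587; -0.1671 0.6484]  nu=[3.5032, 2.1885]  x^+=[-0.8548, -1.3288]  P^+=[0.0968 0.0172; 0.0172 0.1116]
step 3: x^-=[-0.6679, -1.6185]  P^-=[0.2594 0.0068; 0.0068 0.3414]  S=[0.4261 -0.0357; -0.0357 0.5333]  K=[0.6164 0.1464; -0.1715 0.6310]  nu=[1.5424, 0.6754]  x^+=[0.3817, -1.4569]  P^+=[0.0926 0.0155; 0.0155 0.1087]

innov = [1.5424, 0.6754]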